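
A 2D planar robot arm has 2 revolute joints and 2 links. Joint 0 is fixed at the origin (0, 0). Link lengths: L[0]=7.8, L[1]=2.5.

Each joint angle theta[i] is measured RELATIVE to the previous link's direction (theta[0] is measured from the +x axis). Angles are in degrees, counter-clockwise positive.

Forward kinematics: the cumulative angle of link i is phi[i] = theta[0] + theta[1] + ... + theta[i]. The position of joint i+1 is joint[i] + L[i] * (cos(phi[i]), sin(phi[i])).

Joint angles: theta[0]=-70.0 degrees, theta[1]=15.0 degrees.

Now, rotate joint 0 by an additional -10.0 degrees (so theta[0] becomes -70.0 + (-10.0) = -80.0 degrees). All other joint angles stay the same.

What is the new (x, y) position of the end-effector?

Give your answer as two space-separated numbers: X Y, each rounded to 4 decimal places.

Answer: 2.4110 -9.9473

Derivation:
joint[0] = (0.0000, 0.0000)  (base)
link 0: phi[0] = -80 = -80 deg
  cos(-80 deg) = 0.1736, sin(-80 deg) = -0.9848
  joint[1] = (0.0000, 0.0000) + 7.8 * (0.1736, -0.9848) = (0.0000 + 1.3545, 0.0000 + -7.6815) = (1.3545, -7.6815)
link 1: phi[1] = -80 + 15 = -65 deg
  cos(-65 deg) = 0.4226, sin(-65 deg) = -0.9063
  joint[2] = (1.3545, -7.6815) + 2.5 * (0.4226, -0.9063) = (1.3545 + 1.0565, -7.6815 + -2.2658) = (2.4110, -9.9473)
End effector: (2.4110, -9.9473)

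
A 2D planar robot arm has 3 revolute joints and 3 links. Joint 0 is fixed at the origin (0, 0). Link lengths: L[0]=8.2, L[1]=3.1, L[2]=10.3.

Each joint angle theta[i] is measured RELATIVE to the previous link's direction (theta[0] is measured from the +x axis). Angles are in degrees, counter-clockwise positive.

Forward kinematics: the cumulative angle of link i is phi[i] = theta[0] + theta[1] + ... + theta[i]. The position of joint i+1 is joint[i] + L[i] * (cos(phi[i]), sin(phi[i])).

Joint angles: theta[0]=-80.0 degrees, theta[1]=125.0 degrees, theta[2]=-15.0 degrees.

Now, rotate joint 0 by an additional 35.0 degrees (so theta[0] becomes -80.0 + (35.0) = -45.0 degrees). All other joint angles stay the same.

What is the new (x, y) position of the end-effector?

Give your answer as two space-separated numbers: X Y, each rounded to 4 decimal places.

Answer: 10.6896 6.5896

Derivation:
joint[0] = (0.0000, 0.0000)  (base)
link 0: phi[0] = -45 = -45 deg
  cos(-45 deg) = 0.7071, sin(-45 deg) = -0.7071
  joint[1] = (0.0000, 0.0000) + 8.2 * (0.7071, -0.7071) = (0.0000 + 5.7983, 0.0000 + -5.7983) = (5.7983, -5.7983)
link 1: phi[1] = -45 + 125 = 80 deg
  cos(80 deg) = 0.1736, sin(80 deg) = 0.9848
  joint[2] = (5.7983, -5.7983) + 3.1 * (0.1736, 0.9848) = (5.7983 + 0.5383, -5.7983 + 3.0529) = (6.3366, -2.7454)
link 2: phi[2] = -45 + 125 + -15 = 65 deg
  cos(65 deg) = 0.4226, sin(65 deg) = 0.9063
  joint[3] = (6.3366, -2.7454) + 10.3 * (0.4226, 0.9063) = (6.3366 + 4.3530, -2.7454 + 9.3350) = (10.6896, 6.5896)
End effector: (10.6896, 6.5896)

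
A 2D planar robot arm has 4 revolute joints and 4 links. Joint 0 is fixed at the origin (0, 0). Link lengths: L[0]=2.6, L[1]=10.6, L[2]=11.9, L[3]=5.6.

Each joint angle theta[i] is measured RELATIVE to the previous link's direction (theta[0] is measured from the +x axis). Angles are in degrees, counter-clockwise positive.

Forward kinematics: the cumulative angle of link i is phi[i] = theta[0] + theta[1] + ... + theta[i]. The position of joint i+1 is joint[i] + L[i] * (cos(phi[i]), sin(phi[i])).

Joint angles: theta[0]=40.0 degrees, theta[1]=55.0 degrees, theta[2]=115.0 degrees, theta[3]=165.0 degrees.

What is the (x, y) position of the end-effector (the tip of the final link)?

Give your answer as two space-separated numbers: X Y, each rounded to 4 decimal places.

Answer: -3.8287 7.7303

Derivation:
joint[0] = (0.0000, 0.0000)  (base)
link 0: phi[0] = 40 = 40 deg
  cos(40 deg) = 0.7660, sin(40 deg) = 0.6428
  joint[1] = (0.0000, 0.0000) + 2.6 * (0.7660, 0.6428) = (0.0000 + 1.9917, 0.0000 + 1.6712) = (1.9917, 1.6712)
link 1: phi[1] = 40 + 55 = 95 deg
  cos(95 deg) = -0.0872, sin(95 deg) = 0.9962
  joint[2] = (1.9917, 1.6712) + 10.6 * (-0.0872, 0.9962) = (1.9917 + -0.9239, 1.6712 + 10.5597) = (1.0679, 12.2309)
link 2: phi[2] = 40 + 55 + 115 = 210 deg
  cos(210 deg) = -0.8660, sin(210 deg) = -0.5000
  joint[3] = (1.0679, 12.2309) + 11.9 * (-0.8660, -0.5000) = (1.0679 + -10.3057, 12.2309 + -5.9500) = (-9.2378, 6.2809)
link 3: phi[3] = 40 + 55 + 115 + 165 = 375 deg
  cos(375 deg) = 0.9659, sin(375 deg) = 0.2588
  joint[4] = (-9.2378, 6.2809) + 5.6 * (0.9659, 0.2588) = (-9.2378 + 5.4092, 6.2809 + 1.4494) = (-3.8287, 7.7303)
End effector: (-3.8287, 7.7303)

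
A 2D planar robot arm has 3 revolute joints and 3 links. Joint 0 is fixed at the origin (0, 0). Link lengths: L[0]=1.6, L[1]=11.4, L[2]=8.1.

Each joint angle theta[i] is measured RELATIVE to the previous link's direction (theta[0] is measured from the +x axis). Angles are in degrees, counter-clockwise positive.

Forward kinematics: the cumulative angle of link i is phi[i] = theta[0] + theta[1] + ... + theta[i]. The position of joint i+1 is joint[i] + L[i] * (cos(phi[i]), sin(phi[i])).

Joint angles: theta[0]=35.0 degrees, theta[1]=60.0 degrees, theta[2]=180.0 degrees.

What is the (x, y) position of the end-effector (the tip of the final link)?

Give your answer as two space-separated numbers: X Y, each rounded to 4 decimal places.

joint[0] = (0.0000, 0.0000)  (base)
link 0: phi[0] = 35 = 35 deg
  cos(35 deg) = 0.8192, sin(35 deg) = 0.5736
  joint[1] = (0.0000, 0.0000) + 1.6 * (0.8192, 0.5736) = (0.0000 + 1.3106, 0.0000 + 0.9177) = (1.3106, 0.9177)
link 1: phi[1] = 35 + 60 = 95 deg
  cos(95 deg) = -0.0872, sin(95 deg) = 0.9962
  joint[2] = (1.3106, 0.9177) + 11.4 * (-0.0872, 0.9962) = (1.3106 + -0.9936, 0.9177 + 11.3566) = (0.3171, 12.2743)
link 2: phi[2] = 35 + 60 + 180 = 275 deg
  cos(275 deg) = 0.0872, sin(275 deg) = -0.9962
  joint[3] = (0.3171, 12.2743) + 8.1 * (0.0872, -0.9962) = (0.3171 + 0.7060, 12.2743 + -8.0692) = (1.0230, 4.2052)
End effector: (1.0230, 4.2052)

Answer: 1.0230 4.2052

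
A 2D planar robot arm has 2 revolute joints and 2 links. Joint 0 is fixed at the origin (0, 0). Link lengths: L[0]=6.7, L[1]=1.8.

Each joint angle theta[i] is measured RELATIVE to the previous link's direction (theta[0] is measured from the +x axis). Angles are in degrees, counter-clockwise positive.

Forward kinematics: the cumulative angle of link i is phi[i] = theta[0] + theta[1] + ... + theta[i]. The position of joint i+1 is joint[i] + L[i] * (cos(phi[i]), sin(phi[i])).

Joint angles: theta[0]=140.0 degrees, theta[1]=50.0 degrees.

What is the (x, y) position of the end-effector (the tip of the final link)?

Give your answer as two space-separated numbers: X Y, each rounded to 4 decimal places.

Answer: -6.9052 3.9941

Derivation:
joint[0] = (0.0000, 0.0000)  (base)
link 0: phi[0] = 140 = 140 deg
  cos(140 deg) = -0.7660, sin(140 deg) = 0.6428
  joint[1] = (0.0000, 0.0000) + 6.7 * (-0.7660, 0.6428) = (0.0000 + -5.1325, 0.0000 + 4.3067) = (-5.1325, 4.3067)
link 1: phi[1] = 140 + 50 = 190 deg
  cos(190 deg) = -0.9848, sin(190 deg) = -0.1736
  joint[2] = (-5.1325, 4.3067) + 1.8 * (-0.9848, -0.1736) = (-5.1325 + -1.7727, 4.3067 + -0.3126) = (-6.9052, 3.9941)
End effector: (-6.9052, 3.9941)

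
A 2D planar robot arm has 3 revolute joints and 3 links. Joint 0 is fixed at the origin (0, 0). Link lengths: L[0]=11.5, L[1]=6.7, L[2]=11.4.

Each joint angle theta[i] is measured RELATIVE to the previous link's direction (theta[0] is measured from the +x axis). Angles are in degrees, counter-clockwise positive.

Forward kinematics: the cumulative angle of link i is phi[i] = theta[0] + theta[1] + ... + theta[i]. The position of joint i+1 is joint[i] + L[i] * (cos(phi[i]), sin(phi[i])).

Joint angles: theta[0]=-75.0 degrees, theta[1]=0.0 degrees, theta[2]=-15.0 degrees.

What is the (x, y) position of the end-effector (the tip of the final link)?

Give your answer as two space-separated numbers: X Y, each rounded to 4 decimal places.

Answer: 4.7105 -28.9799

Derivation:
joint[0] = (0.0000, 0.0000)  (base)
link 0: phi[0] = -75 = -75 deg
  cos(-75 deg) = 0.2588, sin(-75 deg) = -0.9659
  joint[1] = (0.0000, 0.0000) + 11.5 * (0.2588, -0.9659) = (0.0000 + 2.9764, 0.0000 + -11.1081) = (2.9764, -11.1081)
link 1: phi[1] = -75 + 0 = -75 deg
  cos(-75 deg) = 0.2588, sin(-75 deg) = -0.9659
  joint[2] = (2.9764, -11.1081) + 6.7 * (0.2588, -0.9659) = (2.9764 + 1.7341, -11.1081 + -6.4717) = (4.7105, -17.5799)
link 2: phi[2] = -75 + 0 + -15 = -90 deg
  cos(-90 deg) = 0.0000, sin(-90 deg) = -1.0000
  joint[3] = (4.7105, -17.5799) + 11.4 * (0.0000, -1.0000) = (4.7105 + 0.0000, -17.5799 + -11.4000) = (4.7105, -28.9799)
End effector: (4.7105, -28.9799)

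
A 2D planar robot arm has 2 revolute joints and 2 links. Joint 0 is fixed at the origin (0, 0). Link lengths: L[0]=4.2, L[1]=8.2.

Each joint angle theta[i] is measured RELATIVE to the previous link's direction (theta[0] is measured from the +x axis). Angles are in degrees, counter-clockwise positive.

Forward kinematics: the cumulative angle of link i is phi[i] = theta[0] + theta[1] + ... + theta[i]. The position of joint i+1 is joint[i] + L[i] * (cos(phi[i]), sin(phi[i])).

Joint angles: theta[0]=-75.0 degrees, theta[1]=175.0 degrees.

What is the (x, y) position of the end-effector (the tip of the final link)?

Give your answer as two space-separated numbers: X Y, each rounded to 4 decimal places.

joint[0] = (0.0000, 0.0000)  (base)
link 0: phi[0] = -75 = -75 deg
  cos(-75 deg) = 0.2588, sin(-75 deg) = -0.9659
  joint[1] = (0.0000, 0.0000) + 4.2 * (0.2588, -0.9659) = (0.0000 + 1.0870, 0.0000 + -4.0569) = (1.0870, -4.0569)
link 1: phi[1] = -75 + 175 = 100 deg
  cos(100 deg) = -0.1736, sin(100 deg) = 0.9848
  joint[2] = (1.0870, -4.0569) + 8.2 * (-0.1736, 0.9848) = (1.0870 + -1.4239, -4.0569 + 8.0754) = (-0.3369, 4.0185)
End effector: (-0.3369, 4.0185)

Answer: -0.3369 4.0185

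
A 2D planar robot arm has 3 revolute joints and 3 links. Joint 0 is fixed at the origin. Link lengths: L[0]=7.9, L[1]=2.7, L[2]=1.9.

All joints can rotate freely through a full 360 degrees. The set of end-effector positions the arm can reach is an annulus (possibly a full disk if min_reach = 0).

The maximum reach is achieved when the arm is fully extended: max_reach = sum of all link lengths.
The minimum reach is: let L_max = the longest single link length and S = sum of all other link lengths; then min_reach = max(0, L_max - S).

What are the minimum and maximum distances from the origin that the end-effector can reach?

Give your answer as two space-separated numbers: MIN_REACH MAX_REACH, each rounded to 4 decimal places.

Link lengths: [7.9, 2.7, 1.9]
max_reach = 7.9 + 2.7 + 1.9 = 12.5
L_max = max([7.9, 2.7, 1.9]) = 7.9
S (sum of others) = 12.5 - 7.9 = 4.6
min_reach = max(0, 7.9 - 4.6) = max(0, 3.3) = 3.3

Answer: 3.3000 12.5000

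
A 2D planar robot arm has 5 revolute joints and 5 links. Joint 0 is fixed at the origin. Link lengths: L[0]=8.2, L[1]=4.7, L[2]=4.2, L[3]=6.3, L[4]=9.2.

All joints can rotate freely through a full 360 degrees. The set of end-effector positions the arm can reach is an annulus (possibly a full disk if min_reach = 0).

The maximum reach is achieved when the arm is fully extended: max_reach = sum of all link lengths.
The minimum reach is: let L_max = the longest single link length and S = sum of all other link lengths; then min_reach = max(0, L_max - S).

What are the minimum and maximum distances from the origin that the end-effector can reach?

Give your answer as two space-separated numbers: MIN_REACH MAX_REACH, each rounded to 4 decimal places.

Link lengths: [8.2, 4.7, 4.2, 6.3, 9.2]
max_reach = 8.2 + 4.7 + 4.2 + 6.3 + 9.2 = 32.6
L_max = max([8.2, 4.7, 4.2, 6.3, 9.2]) = 9.2
S (sum of others) = 32.6 - 9.2 = 23.4
min_reach = max(0, 9.2 - 23.4) = max(0, -14.2) = 0

Answer: 0.0000 32.6000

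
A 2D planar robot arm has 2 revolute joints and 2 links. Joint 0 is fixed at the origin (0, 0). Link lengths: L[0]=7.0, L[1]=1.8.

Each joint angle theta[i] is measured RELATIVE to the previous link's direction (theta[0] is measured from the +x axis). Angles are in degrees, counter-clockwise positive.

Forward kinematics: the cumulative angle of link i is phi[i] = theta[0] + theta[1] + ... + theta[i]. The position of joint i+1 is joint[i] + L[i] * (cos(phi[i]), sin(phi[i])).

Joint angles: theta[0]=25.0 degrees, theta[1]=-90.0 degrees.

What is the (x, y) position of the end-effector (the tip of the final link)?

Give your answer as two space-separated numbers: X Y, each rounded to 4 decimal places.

joint[0] = (0.0000, 0.0000)  (base)
link 0: phi[0] = 25 = 25 deg
  cos(25 deg) = 0.9063, sin(25 deg) = 0.4226
  joint[1] = (0.0000, 0.0000) + 7 * (0.9063, 0.4226) = (0.0000 + 6.3442, 0.0000 + 2.9583) = (6.3442, 2.9583)
link 1: phi[1] = 25 + -90 = -65 deg
  cos(-65 deg) = 0.4226, sin(-65 deg) = -0.9063
  joint[2] = (6.3442, 2.9583) + 1.8 * (0.4226, -0.9063) = (6.3442 + 0.7607, 2.9583 + -1.6314) = (7.1049, 1.3270)
End effector: (7.1049, 1.3270)

Answer: 7.1049 1.3270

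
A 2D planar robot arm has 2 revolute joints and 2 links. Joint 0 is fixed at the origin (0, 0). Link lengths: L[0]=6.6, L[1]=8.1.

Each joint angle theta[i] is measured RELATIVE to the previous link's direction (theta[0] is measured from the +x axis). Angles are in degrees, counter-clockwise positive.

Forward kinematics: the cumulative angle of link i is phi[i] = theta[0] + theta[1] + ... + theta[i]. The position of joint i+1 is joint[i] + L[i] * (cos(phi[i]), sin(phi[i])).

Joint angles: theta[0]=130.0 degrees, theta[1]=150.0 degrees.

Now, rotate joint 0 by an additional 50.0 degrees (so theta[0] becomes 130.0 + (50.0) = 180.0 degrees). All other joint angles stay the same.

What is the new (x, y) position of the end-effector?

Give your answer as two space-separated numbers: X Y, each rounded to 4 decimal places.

Answer: 0.4148 -4.0500

Derivation:
joint[0] = (0.0000, 0.0000)  (base)
link 0: phi[0] = 180 = 180 deg
  cos(180 deg) = -1.0000, sin(180 deg) = 0.0000
  joint[1] = (0.0000, 0.0000) + 6.6 * (-1.0000, 0.0000) = (0.0000 + -6.6000, 0.0000 + 0.0000) = (-6.6000, 0.0000)
link 1: phi[1] = 180 + 150 = 330 deg
  cos(330 deg) = 0.8660, sin(330 deg) = -0.5000
  joint[2] = (-6.6000, 0.0000) + 8.1 * (0.8660, -0.5000) = (-6.6000 + 7.0148, 0.0000 + -4.0500) = (0.4148, -4.0500)
End effector: (0.4148, -4.0500)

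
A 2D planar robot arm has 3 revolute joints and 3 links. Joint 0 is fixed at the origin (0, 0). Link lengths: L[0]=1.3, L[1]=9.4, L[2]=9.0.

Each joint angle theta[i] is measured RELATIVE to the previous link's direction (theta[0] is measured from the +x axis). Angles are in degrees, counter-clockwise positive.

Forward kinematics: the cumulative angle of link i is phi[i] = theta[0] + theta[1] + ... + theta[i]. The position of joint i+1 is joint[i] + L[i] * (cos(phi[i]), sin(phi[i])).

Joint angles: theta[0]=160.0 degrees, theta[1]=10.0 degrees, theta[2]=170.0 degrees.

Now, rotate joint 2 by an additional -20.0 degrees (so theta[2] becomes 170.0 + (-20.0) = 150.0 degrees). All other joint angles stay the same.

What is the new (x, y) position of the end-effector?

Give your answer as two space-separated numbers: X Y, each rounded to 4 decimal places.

Answer: -3.5844 -3.7082

Derivation:
joint[0] = (0.0000, 0.0000)  (base)
link 0: phi[0] = 160 = 160 deg
  cos(160 deg) = -0.9397, sin(160 deg) = 0.3420
  joint[1] = (0.0000, 0.0000) + 1.3 * (-0.9397, 0.3420) = (0.0000 + -1.2216, 0.0000 + 0.4446) = (-1.2216, 0.4446)
link 1: phi[1] = 160 + 10 = 170 deg
  cos(170 deg) = -0.9848, sin(170 deg) = 0.1736
  joint[2] = (-1.2216, 0.4446) + 9.4 * (-0.9848, 0.1736) = (-1.2216 + -9.2572, 0.4446 + 1.6323) = (-10.4788, 2.0769)
link 2: phi[2] = 160 + 10 + 150 = 320 deg
  cos(320 deg) = 0.7660, sin(320 deg) = -0.6428
  joint[3] = (-10.4788, 2.0769) + 9 * (0.7660, -0.6428) = (-10.4788 + 6.8944, 2.0769 + -5.7851) = (-3.5844, -3.7082)
End effector: (-3.5844, -3.7082)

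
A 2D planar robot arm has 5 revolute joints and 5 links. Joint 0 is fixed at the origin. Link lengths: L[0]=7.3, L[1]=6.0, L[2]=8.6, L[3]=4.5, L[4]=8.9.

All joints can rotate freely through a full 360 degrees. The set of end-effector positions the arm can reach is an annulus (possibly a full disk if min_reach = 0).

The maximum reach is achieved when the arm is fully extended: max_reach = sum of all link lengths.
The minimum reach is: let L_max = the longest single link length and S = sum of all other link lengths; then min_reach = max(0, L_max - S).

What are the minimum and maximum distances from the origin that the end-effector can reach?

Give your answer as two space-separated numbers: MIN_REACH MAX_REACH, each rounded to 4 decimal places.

Link lengths: [7.3, 6.0, 8.6, 4.5, 8.9]
max_reach = 7.3 + 6 + 8.6 + 4.5 + 8.9 = 35.3
L_max = max([7.3, 6.0, 8.6, 4.5, 8.9]) = 8.9
S (sum of others) = 35.3 - 8.9 = 26.4
min_reach = max(0, 8.9 - 26.4) = max(0, -17.5) = 0

Answer: 0.0000 35.3000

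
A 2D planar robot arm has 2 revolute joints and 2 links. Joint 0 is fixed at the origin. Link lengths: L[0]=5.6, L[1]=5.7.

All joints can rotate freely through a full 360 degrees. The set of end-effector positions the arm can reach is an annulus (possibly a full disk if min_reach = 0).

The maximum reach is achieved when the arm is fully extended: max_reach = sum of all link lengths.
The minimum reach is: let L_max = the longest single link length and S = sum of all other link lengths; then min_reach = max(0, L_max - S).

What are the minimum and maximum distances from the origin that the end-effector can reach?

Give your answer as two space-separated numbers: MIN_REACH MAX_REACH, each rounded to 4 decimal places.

Link lengths: [5.6, 5.7]
max_reach = 5.6 + 5.7 = 11.3
L_max = max([5.6, 5.7]) = 5.7
S (sum of others) = 11.3 - 5.7 = 5.6
min_reach = max(0, 5.7 - 5.6) = max(0, 0.1) = 0.1

Answer: 0.1000 11.3000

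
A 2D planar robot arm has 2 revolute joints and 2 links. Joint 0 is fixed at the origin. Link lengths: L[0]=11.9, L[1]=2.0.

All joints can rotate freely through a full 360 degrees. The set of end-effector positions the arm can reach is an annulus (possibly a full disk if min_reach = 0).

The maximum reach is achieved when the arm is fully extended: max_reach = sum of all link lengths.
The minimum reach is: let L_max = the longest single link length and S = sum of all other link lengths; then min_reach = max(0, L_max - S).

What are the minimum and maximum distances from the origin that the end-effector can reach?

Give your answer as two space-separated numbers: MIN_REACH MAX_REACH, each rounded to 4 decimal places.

Link lengths: [11.9, 2.0]
max_reach = 11.9 + 2 = 13.9
L_max = max([11.9, 2.0]) = 11.9
S (sum of others) = 13.9 - 11.9 = 2
min_reach = max(0, 11.9 - 2) = max(0, 9.9) = 9.9

Answer: 9.9000 13.9000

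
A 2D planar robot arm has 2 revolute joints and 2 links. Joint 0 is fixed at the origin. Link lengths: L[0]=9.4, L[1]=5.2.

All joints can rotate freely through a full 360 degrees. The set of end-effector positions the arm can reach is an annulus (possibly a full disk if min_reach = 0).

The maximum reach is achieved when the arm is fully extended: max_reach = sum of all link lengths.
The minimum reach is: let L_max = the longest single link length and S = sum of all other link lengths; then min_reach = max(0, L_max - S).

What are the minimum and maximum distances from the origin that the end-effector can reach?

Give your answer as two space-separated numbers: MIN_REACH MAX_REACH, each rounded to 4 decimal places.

Link lengths: [9.4, 5.2]
max_reach = 9.4 + 5.2 = 14.6
L_max = max([9.4, 5.2]) = 9.4
S (sum of others) = 14.6 - 9.4 = 5.2
min_reach = max(0, 9.4 - 5.2) = max(0, 4.2) = 4.2

Answer: 4.2000 14.6000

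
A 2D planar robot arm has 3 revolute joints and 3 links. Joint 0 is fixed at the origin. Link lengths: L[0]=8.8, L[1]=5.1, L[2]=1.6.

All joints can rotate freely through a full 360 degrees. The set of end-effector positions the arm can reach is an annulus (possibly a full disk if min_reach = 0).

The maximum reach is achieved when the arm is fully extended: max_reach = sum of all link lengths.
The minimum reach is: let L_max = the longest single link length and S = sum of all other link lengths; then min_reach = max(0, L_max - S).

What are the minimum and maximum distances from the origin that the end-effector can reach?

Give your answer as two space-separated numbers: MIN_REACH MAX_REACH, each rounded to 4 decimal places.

Link lengths: [8.8, 5.1, 1.6]
max_reach = 8.8 + 5.1 + 1.6 = 15.5
L_max = max([8.8, 5.1, 1.6]) = 8.8
S (sum of others) = 15.5 - 8.8 = 6.7
min_reach = max(0, 8.8 - 6.7) = max(0, 2.1) = 2.1

Answer: 2.1000 15.5000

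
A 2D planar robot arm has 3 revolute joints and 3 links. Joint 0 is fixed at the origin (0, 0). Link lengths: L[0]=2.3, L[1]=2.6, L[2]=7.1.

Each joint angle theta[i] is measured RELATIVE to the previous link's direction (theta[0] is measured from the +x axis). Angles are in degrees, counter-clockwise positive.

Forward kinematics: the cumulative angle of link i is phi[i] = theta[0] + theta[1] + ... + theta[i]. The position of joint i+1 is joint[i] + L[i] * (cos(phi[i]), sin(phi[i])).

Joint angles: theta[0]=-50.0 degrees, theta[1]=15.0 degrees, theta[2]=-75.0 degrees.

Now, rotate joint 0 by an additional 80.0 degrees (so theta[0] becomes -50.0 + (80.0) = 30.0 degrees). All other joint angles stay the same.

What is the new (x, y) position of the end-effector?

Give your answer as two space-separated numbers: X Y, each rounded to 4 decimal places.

Answer: 9.9791 -0.5615

Derivation:
joint[0] = (0.0000, 0.0000)  (base)
link 0: phi[0] = 30 = 30 deg
  cos(30 deg) = 0.8660, sin(30 deg) = 0.5000
  joint[1] = (0.0000, 0.0000) + 2.3 * (0.8660, 0.5000) = (0.0000 + 1.9919, 0.0000 + 1.1500) = (1.9919, 1.1500)
link 1: phi[1] = 30 + 15 = 45 deg
  cos(45 deg) = 0.7071, sin(45 deg) = 0.7071
  joint[2] = (1.9919, 1.1500) + 2.6 * (0.7071, 0.7071) = (1.9919 + 1.8385, 1.1500 + 1.8385) = (3.8303, 2.9885)
link 2: phi[2] = 30 + 15 + -75 = -30 deg
  cos(-30 deg) = 0.8660, sin(-30 deg) = -0.5000
  joint[3] = (3.8303, 2.9885) + 7.1 * (0.8660, -0.5000) = (3.8303 + 6.1488, 2.9885 + -3.5500) = (9.9791, -0.5615)
End effector: (9.9791, -0.5615)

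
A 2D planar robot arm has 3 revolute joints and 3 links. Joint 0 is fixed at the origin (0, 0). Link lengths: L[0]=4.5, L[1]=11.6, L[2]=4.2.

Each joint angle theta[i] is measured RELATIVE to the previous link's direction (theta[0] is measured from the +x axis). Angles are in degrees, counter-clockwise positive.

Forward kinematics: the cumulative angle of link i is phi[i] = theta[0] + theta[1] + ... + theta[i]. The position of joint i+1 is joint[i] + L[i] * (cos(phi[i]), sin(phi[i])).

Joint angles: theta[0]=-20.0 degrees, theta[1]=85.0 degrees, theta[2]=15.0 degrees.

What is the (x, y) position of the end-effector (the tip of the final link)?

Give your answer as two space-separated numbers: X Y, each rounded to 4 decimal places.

Answer: 9.8603 13.1103

Derivation:
joint[0] = (0.0000, 0.0000)  (base)
link 0: phi[0] = -20 = -20 deg
  cos(-20 deg) = 0.9397, sin(-20 deg) = -0.3420
  joint[1] = (0.0000, 0.0000) + 4.5 * (0.9397, -0.3420) = (0.0000 + 4.2286, 0.0000 + -1.5391) = (4.2286, -1.5391)
link 1: phi[1] = -20 + 85 = 65 deg
  cos(65 deg) = 0.4226, sin(65 deg) = 0.9063
  joint[2] = (4.2286, -1.5391) + 11.6 * (0.4226, 0.9063) = (4.2286 + 4.9024, -1.5391 + 10.5132) = (9.1310, 8.9741)
link 2: phi[2] = -20 + 85 + 15 = 80 deg
  cos(80 deg) = 0.1736, sin(80 deg) = 0.9848
  joint[3] = (9.1310, 8.9741) + 4.2 * (0.1736, 0.9848) = (9.1310 + 0.7293, 8.9741 + 4.1362) = (9.8603, 13.1103)
End effector: (9.8603, 13.1103)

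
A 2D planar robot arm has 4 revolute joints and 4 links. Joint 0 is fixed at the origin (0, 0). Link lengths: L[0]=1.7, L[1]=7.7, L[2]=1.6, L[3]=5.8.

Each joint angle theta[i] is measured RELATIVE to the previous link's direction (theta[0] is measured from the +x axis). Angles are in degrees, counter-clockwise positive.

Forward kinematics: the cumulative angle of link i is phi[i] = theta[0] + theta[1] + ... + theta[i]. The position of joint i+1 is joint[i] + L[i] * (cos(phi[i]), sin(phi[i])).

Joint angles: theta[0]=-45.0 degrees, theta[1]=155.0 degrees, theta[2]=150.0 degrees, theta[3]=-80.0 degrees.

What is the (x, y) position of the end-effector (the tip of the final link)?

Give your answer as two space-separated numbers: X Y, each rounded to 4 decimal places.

joint[0] = (0.0000, 0.0000)  (base)
link 0: phi[0] = -45 = -45 deg
  cos(-45 deg) = 0.7071, sin(-45 deg) = -0.7071
  joint[1] = (0.0000, 0.0000) + 1.7 * (0.7071, -0.7071) = (0.0000 + 1.2021, 0.0000 + -1.2021) = (1.2021, -1.2021)
link 1: phi[1] = -45 + 155 = 110 deg
  cos(110 deg) = -0.3420, sin(110 deg) = 0.9397
  joint[2] = (1.2021, -1.2021) + 7.7 * (-0.3420, 0.9397) = (1.2021 + -2.6336, -1.2021 + 7.2356) = (-1.4315, 6.0336)
link 2: phi[2] = -45 + 155 + 150 = 260 deg
  cos(260 deg) = -0.1736, sin(260 deg) = -0.9848
  joint[3] = (-1.4315, 6.0336) + 1.6 * (-0.1736, -0.9848) = (-1.4315 + -0.2778, 6.0336 + -1.5757) = (-1.7093, 4.4579)
link 3: phi[3] = -45 + 155 + 150 + -80 = 180 deg
  cos(180 deg) = -1.0000, sin(180 deg) = 0.0000
  joint[4] = (-1.7093, 4.4579) + 5.8 * (-1.0000, 0.0000) = (-1.7093 + -5.8000, 4.4579 + 0.0000) = (-7.5093, 4.4579)
End effector: (-7.5093, 4.4579)

Answer: -7.5093 4.4579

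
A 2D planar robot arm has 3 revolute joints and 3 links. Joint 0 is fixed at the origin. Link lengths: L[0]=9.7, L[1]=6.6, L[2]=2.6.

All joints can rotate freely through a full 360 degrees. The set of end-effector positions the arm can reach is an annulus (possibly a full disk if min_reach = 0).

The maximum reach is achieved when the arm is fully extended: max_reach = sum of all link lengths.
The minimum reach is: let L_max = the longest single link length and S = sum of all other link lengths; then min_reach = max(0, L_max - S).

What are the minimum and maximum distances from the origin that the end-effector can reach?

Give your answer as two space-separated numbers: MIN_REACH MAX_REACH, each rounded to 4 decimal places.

Link lengths: [9.7, 6.6, 2.6]
max_reach = 9.7 + 6.6 + 2.6 = 18.9
L_max = max([9.7, 6.6, 2.6]) = 9.7
S (sum of others) = 18.9 - 9.7 = 9.2
min_reach = max(0, 9.7 - 9.2) = max(0, 0.5) = 0.5

Answer: 0.5000 18.9000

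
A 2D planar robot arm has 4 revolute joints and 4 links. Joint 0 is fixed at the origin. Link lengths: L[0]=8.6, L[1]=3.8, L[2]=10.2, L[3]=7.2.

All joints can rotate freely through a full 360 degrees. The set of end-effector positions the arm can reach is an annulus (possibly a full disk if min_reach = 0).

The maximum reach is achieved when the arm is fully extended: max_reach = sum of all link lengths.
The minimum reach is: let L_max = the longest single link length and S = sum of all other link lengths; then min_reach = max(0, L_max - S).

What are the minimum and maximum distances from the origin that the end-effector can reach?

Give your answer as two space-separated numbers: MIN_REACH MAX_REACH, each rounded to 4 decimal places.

Answer: 0.0000 29.8000

Derivation:
Link lengths: [8.6, 3.8, 10.2, 7.2]
max_reach = 8.6 + 3.8 + 10.2 + 7.2 = 29.8
L_max = max([8.6, 3.8, 10.2, 7.2]) = 10.2
S (sum of others) = 29.8 - 10.2 = 19.6
min_reach = max(0, 10.2 - 19.6) = max(0, -9.4) = 0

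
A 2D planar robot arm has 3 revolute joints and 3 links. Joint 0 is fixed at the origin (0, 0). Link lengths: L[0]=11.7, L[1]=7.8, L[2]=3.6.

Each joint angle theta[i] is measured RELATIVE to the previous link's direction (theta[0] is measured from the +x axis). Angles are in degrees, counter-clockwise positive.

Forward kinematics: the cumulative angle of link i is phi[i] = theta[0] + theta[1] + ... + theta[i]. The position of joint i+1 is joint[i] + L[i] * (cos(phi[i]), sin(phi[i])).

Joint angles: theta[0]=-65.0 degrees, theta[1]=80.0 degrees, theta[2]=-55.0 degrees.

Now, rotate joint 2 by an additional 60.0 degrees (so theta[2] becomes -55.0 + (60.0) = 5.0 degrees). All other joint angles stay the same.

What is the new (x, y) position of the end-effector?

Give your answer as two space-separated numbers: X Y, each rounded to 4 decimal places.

Answer: 15.8617 -7.3537

Derivation:
joint[0] = (0.0000, 0.0000)  (base)
link 0: phi[0] = -65 = -65 deg
  cos(-65 deg) = 0.4226, sin(-65 deg) = -0.9063
  joint[1] = (0.0000, 0.0000) + 11.7 * (0.4226, -0.9063) = (0.0000 + 4.9446, 0.0000 + -10.6038) = (4.9446, -10.6038)
link 1: phi[1] = -65 + 80 = 15 deg
  cos(15 deg) = 0.9659, sin(15 deg) = 0.2588
  joint[2] = (4.9446, -10.6038) + 7.8 * (0.9659, 0.2588) = (4.9446 + 7.5342, -10.6038 + 2.0188) = (12.4789, -8.5850)
link 2: phi[2] = -65 + 80 + 5 = 20 deg
  cos(20 deg) = 0.9397, sin(20 deg) = 0.3420
  joint[3] = (12.4789, -8.5850) + 3.6 * (0.9397, 0.3420) = (12.4789 + 3.3829, -8.5850 + 1.2313) = (15.8617, -7.3537)
End effector: (15.8617, -7.3537)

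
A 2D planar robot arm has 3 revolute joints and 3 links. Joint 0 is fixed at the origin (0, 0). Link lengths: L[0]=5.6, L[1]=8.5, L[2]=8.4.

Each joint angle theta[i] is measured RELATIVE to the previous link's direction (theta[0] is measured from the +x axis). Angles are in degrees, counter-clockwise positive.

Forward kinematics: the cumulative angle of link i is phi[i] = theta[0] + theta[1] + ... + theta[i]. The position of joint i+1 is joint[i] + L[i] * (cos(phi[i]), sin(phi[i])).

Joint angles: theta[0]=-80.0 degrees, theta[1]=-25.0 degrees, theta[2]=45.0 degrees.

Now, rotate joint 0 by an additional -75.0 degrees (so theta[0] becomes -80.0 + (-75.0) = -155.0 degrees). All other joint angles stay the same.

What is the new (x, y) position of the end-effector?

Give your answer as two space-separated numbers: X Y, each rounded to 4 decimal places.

joint[0] = (0.0000, 0.0000)  (base)
link 0: phi[0] = -155 = -155 deg
  cos(-155 deg) = -0.9063, sin(-155 deg) = -0.4226
  joint[1] = (0.0000, 0.0000) + 5.6 * (-0.9063, -0.4226) = (0.0000 + -5.0753, 0.0000 + -2.3667) = (-5.0753, -2.3667)
link 1: phi[1] = -155 + -25 = -180 deg
  cos(-180 deg) = -1.0000, sin(-180 deg) = -0.0000
  joint[2] = (-5.0753, -2.3667) + 8.5 * (-1.0000, -0.0000) = (-5.0753 + -8.5000, -2.3667 + -0.0000) = (-13.5753, -2.3667)
link 2: phi[2] = -155 + -25 + 45 = -135 deg
  cos(-135 deg) = -0.7071, sin(-135 deg) = -0.7071
  joint[3] = (-13.5753, -2.3667) + 8.4 * (-0.7071, -0.7071) = (-13.5753 + -5.9397, -2.3667 + -5.9397) = (-19.5150, -8.3064)
End effector: (-19.5150, -8.3064)

Answer: -19.5150 -8.3064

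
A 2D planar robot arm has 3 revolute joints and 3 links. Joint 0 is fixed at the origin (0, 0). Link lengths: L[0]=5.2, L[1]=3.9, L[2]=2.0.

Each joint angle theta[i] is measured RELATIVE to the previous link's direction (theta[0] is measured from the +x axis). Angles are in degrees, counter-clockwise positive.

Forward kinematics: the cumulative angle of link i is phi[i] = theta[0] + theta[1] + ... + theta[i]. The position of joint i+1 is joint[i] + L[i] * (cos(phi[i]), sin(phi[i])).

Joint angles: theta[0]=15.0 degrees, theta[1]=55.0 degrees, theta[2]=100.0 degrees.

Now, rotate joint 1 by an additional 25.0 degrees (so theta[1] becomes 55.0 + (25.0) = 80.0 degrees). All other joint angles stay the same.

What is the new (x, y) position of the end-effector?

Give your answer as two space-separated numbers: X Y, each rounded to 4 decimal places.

Answer: 2.7511 4.7134

Derivation:
joint[0] = (0.0000, 0.0000)  (base)
link 0: phi[0] = 15 = 15 deg
  cos(15 deg) = 0.9659, sin(15 deg) = 0.2588
  joint[1] = (0.0000, 0.0000) + 5.2 * (0.9659, 0.2588) = (0.0000 + 5.0228, 0.0000 + 1.3459) = (5.0228, 1.3459)
link 1: phi[1] = 15 + 80 = 95 deg
  cos(95 deg) = -0.0872, sin(95 deg) = 0.9962
  joint[2] = (5.0228, 1.3459) + 3.9 * (-0.0872, 0.9962) = (5.0228 + -0.3399, 1.3459 + 3.8852) = (4.6829, 5.2310)
link 2: phi[2] = 15 + 80 + 100 = 195 deg
  cos(195 deg) = -0.9659, sin(195 deg) = -0.2588
  joint[3] = (4.6829, 5.2310) + 2 * (-0.9659, -0.2588) = (4.6829 + -1.9319, 5.2310 + -0.5176) = (2.7511, 4.7134)
End effector: (2.7511, 4.7134)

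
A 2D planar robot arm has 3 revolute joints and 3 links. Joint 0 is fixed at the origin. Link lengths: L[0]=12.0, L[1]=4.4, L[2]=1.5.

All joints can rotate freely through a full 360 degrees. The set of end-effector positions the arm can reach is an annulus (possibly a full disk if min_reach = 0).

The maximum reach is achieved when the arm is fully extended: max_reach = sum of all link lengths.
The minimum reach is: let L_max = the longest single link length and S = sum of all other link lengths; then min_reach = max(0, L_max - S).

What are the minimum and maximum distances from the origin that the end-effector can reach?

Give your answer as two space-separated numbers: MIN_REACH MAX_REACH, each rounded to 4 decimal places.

Answer: 6.1000 17.9000

Derivation:
Link lengths: [12.0, 4.4, 1.5]
max_reach = 12 + 4.4 + 1.5 = 17.9
L_max = max([12.0, 4.4, 1.5]) = 12
S (sum of others) = 17.9 - 12 = 5.9
min_reach = max(0, 12 - 5.9) = max(0, 6.1) = 6.1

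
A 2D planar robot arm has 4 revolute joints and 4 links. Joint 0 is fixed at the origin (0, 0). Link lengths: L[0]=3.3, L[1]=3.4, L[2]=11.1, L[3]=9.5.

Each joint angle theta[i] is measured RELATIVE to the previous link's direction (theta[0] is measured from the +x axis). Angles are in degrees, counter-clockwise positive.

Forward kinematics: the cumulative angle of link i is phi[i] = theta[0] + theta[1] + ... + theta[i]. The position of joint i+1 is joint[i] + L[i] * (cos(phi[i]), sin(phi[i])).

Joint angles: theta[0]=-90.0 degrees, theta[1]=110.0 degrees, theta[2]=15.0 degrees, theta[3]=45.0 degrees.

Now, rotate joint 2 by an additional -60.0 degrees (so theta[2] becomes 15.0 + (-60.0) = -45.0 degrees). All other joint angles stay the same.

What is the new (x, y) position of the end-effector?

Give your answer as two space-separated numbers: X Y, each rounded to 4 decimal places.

joint[0] = (0.0000, 0.0000)  (base)
link 0: phi[0] = -90 = -90 deg
  cos(-90 deg) = 0.0000, sin(-90 deg) = -1.0000
  joint[1] = (0.0000, 0.0000) + 3.3 * (0.0000, -1.0000) = (0.0000 + 0.0000, 0.0000 + -3.3000) = (0.0000, -3.3000)
link 1: phi[1] = -90 + 110 = 20 deg
  cos(20 deg) = 0.9397, sin(20 deg) = 0.3420
  joint[2] = (0.0000, -3.3000) + 3.4 * (0.9397, 0.3420) = (0.0000 + 3.1950, -3.3000 + 1.1629) = (3.1950, -2.1371)
link 2: phi[2] = -90 + 110 + -45 = -25 deg
  cos(-25 deg) = 0.9063, sin(-25 deg) = -0.4226
  joint[3] = (3.1950, -2.1371) + 11.1 * (0.9063, -0.4226) = (3.1950 + 10.0600, -2.1371 + -4.6911) = (13.2550, -6.8282)
link 3: phi[3] = -90 + 110 + -45 + 45 = 20 deg
  cos(20 deg) = 0.9397, sin(20 deg) = 0.3420
  joint[4] = (13.2550, -6.8282) + 9.5 * (0.9397, 0.3420) = (13.2550 + 8.9271, -6.8282 + 3.2492) = (22.1821, -3.5790)
End effector: (22.1821, -3.5790)

Answer: 22.1821 -3.5790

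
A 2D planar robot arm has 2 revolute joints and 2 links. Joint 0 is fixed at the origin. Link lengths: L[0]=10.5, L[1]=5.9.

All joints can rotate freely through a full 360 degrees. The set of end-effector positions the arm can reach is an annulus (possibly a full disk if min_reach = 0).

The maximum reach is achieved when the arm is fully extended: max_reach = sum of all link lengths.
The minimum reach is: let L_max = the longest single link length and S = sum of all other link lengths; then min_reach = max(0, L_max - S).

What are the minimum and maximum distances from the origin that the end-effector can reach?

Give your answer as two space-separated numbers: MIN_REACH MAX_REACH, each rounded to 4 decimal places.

Answer: 4.6000 16.4000

Derivation:
Link lengths: [10.5, 5.9]
max_reach = 10.5 + 5.9 = 16.4
L_max = max([10.5, 5.9]) = 10.5
S (sum of others) = 16.4 - 10.5 = 5.9
min_reach = max(0, 10.5 - 5.9) = max(0, 4.6) = 4.6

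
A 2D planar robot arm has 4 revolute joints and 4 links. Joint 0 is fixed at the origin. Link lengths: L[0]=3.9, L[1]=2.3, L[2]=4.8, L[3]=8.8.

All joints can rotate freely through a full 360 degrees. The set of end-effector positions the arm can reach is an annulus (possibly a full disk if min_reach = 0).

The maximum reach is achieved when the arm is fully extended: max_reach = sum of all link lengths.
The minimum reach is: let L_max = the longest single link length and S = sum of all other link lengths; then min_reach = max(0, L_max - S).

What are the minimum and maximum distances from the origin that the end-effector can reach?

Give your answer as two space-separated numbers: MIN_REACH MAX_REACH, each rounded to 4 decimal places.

Link lengths: [3.9, 2.3, 4.8, 8.8]
max_reach = 3.9 + 2.3 + 4.8 + 8.8 = 19.8
L_max = max([3.9, 2.3, 4.8, 8.8]) = 8.8
S (sum of others) = 19.8 - 8.8 = 11
min_reach = max(0, 8.8 - 11) = max(0, -2.2) = 0

Answer: 0.0000 19.8000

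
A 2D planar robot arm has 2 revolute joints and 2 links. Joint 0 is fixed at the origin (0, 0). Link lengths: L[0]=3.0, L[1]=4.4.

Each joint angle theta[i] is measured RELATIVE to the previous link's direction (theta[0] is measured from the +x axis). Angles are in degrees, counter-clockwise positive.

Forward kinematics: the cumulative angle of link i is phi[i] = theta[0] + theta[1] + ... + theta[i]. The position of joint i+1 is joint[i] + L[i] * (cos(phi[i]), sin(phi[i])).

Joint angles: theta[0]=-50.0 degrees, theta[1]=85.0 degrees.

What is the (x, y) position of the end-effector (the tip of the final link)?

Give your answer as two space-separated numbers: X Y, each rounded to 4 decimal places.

joint[0] = (0.0000, 0.0000)  (base)
link 0: phi[0] = -50 = -50 deg
  cos(-50 deg) = 0.6428, sin(-50 deg) = -0.7660
  joint[1] = (0.0000, 0.0000) + 3 * (0.6428, -0.7660) = (0.0000 + 1.9284, 0.0000 + -2.2981) = (1.9284, -2.2981)
link 1: phi[1] = -50 + 85 = 35 deg
  cos(35 deg) = 0.8192, sin(35 deg) = 0.5736
  joint[2] = (1.9284, -2.2981) + 4.4 * (0.8192, 0.5736) = (1.9284 + 3.6043, -2.2981 + 2.5237) = (5.5326, 0.2256)
End effector: (5.5326, 0.2256)

Answer: 5.5326 0.2256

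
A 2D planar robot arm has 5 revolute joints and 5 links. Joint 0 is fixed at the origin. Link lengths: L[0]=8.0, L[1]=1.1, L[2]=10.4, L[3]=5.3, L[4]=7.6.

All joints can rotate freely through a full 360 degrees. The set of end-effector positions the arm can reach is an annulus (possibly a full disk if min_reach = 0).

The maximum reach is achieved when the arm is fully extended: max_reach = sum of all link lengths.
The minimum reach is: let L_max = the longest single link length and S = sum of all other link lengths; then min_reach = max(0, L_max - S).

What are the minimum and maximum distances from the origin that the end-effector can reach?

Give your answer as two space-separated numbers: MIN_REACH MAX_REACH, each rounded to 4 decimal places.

Answer: 0.0000 32.4000

Derivation:
Link lengths: [8.0, 1.1, 10.4, 5.3, 7.6]
max_reach = 8 + 1.1 + 10.4 + 5.3 + 7.6 = 32.4
L_max = max([8.0, 1.1, 10.4, 5.3, 7.6]) = 10.4
S (sum of others) = 32.4 - 10.4 = 22
min_reach = max(0, 10.4 - 22) = max(0, -11.6) = 0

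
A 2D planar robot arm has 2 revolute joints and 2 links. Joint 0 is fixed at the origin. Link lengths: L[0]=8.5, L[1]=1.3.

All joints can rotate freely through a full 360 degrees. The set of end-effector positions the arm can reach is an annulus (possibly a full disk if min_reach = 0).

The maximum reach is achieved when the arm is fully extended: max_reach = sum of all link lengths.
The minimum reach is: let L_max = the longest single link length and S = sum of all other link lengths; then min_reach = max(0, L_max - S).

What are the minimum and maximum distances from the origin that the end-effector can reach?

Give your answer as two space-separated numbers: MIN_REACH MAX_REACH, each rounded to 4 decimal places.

Answer: 7.2000 9.8000

Derivation:
Link lengths: [8.5, 1.3]
max_reach = 8.5 + 1.3 = 9.8
L_max = max([8.5, 1.3]) = 8.5
S (sum of others) = 9.8 - 8.5 = 1.3
min_reach = max(0, 8.5 - 1.3) = max(0, 7.2) = 7.2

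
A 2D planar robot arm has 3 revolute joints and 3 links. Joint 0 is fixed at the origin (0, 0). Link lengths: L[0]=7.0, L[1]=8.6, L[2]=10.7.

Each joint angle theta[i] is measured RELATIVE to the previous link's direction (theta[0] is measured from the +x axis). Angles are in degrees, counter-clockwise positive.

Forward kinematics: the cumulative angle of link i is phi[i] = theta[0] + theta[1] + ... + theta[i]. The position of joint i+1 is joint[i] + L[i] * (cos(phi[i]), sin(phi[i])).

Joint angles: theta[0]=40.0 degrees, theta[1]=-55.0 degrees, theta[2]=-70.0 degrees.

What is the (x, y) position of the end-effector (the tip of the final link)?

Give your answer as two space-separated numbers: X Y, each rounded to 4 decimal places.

Answer: 14.6018 -8.3856

Derivation:
joint[0] = (0.0000, 0.0000)  (base)
link 0: phi[0] = 40 = 40 deg
  cos(40 deg) = 0.7660, sin(40 deg) = 0.6428
  joint[1] = (0.0000, 0.0000) + 7 * (0.7660, 0.6428) = (0.0000 + 5.3623, 0.0000 + 4.4995) = (5.3623, 4.4995)
link 1: phi[1] = 40 + -55 = -15 deg
  cos(-15 deg) = 0.9659, sin(-15 deg) = -0.2588
  joint[2] = (5.3623, 4.4995) + 8.6 * (0.9659, -0.2588) = (5.3623 + 8.3070, 4.4995 + -2.2258) = (13.6693, 2.2737)
link 2: phi[2] = 40 + -55 + -70 = -85 deg
  cos(-85 deg) = 0.0872, sin(-85 deg) = -0.9962
  joint[3] = (13.6693, 2.2737) + 10.7 * (0.0872, -0.9962) = (13.6693 + 0.9326, 2.2737 + -10.6593) = (14.6018, -8.3856)
End effector: (14.6018, -8.3856)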